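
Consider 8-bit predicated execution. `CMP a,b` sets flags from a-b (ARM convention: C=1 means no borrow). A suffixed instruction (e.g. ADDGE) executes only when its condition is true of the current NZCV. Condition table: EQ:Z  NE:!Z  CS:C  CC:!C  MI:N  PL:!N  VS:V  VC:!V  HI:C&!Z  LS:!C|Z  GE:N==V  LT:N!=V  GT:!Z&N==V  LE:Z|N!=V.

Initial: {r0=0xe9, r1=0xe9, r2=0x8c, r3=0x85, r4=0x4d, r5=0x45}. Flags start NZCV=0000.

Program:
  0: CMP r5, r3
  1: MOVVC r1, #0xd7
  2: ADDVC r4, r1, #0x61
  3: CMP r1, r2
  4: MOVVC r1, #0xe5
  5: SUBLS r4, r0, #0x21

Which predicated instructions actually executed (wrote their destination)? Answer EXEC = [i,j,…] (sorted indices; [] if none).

[0] flags=1001 → (cmp)
[1] flags=1001 VC?F → skip
[2] flags=1001 VC?F → skip
[3] flags=0010 → (cmp)
[4] flags=0010 VC?T → r1=0xe5
[5] flags=0010 LS?F → skip

EXEC = [4]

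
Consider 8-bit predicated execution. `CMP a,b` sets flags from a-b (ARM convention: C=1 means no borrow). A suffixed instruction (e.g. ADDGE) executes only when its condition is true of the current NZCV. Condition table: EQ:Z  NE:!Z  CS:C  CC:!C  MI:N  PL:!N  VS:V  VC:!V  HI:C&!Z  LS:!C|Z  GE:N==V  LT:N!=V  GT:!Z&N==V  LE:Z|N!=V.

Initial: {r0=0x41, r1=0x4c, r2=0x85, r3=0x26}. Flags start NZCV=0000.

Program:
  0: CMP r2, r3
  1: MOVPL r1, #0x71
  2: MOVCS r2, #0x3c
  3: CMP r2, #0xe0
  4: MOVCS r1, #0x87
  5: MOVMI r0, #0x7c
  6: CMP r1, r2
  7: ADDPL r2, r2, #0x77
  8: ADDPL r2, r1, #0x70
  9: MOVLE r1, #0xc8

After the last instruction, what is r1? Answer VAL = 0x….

0: ✓ CMP  NZCV=0011
1: ✓ MOVPL  r1←0x71
2: ✓ MOVCS  r2←0x3c
3: ✓ CMP  NZCV=0000
4: · MOVCS
5: · MOVMI
6: ✓ CMP  NZCV=0010
7: ✓ ADDPL  r2←0xb3
8: ✓ ADDPL  r2←0xe1
9: · MOVLE

VAL = 0x71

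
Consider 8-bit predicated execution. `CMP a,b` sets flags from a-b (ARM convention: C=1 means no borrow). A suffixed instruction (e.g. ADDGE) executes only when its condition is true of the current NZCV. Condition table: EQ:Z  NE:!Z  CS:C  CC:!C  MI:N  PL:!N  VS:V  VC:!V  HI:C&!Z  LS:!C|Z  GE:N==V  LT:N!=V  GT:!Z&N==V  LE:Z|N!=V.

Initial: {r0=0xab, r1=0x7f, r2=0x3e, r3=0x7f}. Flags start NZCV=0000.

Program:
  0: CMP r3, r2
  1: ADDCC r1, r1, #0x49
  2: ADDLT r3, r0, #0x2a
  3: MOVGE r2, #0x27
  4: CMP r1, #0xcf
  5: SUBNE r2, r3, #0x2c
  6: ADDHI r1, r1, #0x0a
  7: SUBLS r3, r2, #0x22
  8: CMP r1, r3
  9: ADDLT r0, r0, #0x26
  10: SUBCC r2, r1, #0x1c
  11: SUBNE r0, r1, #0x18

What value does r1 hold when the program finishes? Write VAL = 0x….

VAL = 0x7f

[0] flags=0010 → (cmp)
[1] flags=0010 CC?F → skip
[2] flags=0010 LT?F → skip
[3] flags=0010 GE?T → r2=0x27
[4] flags=1001 → (cmp)
[5] flags=1001 NE?T → r2=0x53
[6] flags=1001 HI?F → skip
[7] flags=1001 LS?T → r3=0x31
[8] flags=0010 → (cmp)
[9] flags=0010 LT?F → skip
[10] flags=0010 CC?F → skip
[11] flags=0010 NE?T → r0=0x67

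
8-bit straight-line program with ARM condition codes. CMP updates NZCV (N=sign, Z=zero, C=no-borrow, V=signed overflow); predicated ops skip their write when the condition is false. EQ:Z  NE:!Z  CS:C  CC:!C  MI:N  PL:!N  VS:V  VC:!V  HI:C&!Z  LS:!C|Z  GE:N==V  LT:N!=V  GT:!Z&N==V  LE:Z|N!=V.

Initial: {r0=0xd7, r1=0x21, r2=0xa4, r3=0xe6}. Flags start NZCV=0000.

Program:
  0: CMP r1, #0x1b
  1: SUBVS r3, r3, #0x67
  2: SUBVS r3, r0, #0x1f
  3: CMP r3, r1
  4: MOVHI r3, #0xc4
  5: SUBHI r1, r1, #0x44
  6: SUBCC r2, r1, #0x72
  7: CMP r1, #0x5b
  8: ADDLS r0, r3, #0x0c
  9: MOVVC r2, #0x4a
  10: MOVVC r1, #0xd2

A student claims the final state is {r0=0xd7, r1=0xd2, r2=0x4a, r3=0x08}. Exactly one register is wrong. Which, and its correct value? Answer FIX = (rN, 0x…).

0: ✓ CMP  NZCV=0010
1: · SUBVS
2: · SUBVS
3: ✓ CMP  NZCV=1010
4: ✓ MOVHI  r3←0xc4
5: ✓ SUBHI  r1←0xdd
6: · SUBCC
7: ✓ CMP  NZCV=1010
8: · ADDLS
9: ✓ MOVVC  r2←0x4a
10: ✓ MOVVC  r1←0xd2

FIX = (r3, 0xc4)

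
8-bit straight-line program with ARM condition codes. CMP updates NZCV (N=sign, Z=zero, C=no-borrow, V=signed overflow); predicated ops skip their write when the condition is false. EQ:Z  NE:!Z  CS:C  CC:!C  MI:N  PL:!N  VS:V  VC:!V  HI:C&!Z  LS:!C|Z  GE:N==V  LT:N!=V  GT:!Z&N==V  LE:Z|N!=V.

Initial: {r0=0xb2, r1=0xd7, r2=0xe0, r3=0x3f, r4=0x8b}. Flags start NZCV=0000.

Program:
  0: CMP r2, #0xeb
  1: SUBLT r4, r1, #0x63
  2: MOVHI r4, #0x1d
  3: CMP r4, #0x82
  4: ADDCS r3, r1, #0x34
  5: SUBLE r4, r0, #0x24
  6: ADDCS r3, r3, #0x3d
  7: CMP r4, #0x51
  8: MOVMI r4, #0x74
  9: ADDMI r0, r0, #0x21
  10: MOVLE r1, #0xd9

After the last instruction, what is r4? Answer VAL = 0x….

[0] flags=1000 → (cmp)
[1] flags=1000 LT?T → r4=0x74
[2] flags=1000 HI?F → skip
[3] flags=1001 → (cmp)
[4] flags=1001 CS?F → skip
[5] flags=1001 LE?F → skip
[6] flags=1001 CS?F → skip
[7] flags=0010 → (cmp)
[8] flags=0010 MI?F → skip
[9] flags=0010 MI?F → skip
[10] flags=0010 LE?F → skip

VAL = 0x74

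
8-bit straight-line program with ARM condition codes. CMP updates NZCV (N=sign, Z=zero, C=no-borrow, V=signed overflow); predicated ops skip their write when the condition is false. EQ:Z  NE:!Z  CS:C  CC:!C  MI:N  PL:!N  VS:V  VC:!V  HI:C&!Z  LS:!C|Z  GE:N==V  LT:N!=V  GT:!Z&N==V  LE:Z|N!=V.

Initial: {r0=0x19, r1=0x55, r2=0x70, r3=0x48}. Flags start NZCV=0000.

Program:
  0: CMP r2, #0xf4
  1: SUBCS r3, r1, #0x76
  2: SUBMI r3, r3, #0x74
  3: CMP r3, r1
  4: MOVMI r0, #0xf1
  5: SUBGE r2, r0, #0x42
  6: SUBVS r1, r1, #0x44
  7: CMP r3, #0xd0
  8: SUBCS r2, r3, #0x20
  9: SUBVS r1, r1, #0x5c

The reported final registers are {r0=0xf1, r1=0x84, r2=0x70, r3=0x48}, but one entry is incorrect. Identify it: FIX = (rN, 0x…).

FIX = (r1, 0x55)

0: ✓ CMP  NZCV=0000
1: · SUBCS
2: · SUBMI
3: ✓ CMP  NZCV=1000
4: ✓ MOVMI  r0←0xf1
5: · SUBGE
6: · SUBVS
7: ✓ CMP  NZCV=0000
8: · SUBCS
9: · SUBVS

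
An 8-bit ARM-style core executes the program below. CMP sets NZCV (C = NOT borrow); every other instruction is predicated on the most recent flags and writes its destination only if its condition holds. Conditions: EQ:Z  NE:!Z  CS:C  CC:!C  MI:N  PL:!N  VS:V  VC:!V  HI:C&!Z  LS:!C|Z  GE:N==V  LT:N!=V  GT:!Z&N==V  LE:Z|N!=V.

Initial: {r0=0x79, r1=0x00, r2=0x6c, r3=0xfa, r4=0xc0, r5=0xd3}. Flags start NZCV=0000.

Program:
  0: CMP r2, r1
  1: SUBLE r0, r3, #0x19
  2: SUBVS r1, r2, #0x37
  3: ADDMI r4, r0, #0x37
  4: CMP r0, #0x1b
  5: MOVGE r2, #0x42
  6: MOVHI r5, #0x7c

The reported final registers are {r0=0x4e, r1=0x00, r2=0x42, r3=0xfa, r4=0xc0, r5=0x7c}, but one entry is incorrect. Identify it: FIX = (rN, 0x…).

FIX = (r0, 0x79)

0: ✓ CMP  NZCV=0010
1: · SUBLE
2: · SUBVS
3: · ADDMI
4: ✓ CMP  NZCV=0010
5: ✓ MOVGE  r2←0x42
6: ✓ MOVHI  r5←0x7c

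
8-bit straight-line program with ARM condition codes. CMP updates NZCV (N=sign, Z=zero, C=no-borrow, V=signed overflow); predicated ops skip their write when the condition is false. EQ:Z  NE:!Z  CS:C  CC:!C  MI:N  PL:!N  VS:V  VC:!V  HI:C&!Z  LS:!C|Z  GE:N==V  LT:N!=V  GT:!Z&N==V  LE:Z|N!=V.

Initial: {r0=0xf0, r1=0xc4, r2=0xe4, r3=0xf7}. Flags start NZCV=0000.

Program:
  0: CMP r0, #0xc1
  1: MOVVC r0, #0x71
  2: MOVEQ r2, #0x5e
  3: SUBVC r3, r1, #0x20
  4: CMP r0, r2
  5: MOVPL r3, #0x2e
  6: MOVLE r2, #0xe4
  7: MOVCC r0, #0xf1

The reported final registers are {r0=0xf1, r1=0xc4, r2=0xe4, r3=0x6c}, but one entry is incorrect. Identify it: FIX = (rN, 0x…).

0: ✓ CMP  NZCV=0010
1: ✓ MOVVC  r0←0x71
2: · MOVEQ
3: ✓ SUBVC  r3←0xa4
4: ✓ CMP  NZCV=1001
5: · MOVPL
6: · MOVLE
7: ✓ MOVCC  r0←0xf1

FIX = (r3, 0xa4)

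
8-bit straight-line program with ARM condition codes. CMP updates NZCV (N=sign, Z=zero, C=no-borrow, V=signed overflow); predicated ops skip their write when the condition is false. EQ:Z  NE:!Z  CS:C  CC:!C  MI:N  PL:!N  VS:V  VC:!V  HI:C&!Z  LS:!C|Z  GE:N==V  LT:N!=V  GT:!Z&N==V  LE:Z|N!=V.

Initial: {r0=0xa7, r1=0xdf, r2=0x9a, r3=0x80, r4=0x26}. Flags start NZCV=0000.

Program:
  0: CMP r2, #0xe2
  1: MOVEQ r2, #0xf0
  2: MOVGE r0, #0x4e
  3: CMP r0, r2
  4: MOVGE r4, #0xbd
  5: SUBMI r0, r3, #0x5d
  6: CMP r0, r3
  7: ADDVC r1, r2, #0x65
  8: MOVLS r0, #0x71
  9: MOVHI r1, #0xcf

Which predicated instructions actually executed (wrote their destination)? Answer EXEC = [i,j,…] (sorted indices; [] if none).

0: ✓ CMP  NZCV=1000
1: · MOVEQ
2: · MOVGE
3: ✓ CMP  NZCV=0010
4: ✓ MOVGE  r4←0xbd
5: · SUBMI
6: ✓ CMP  NZCV=0010
7: ✓ ADDVC  r1←0xff
8: · MOVLS
9: ✓ MOVHI  r1←0xcf

EXEC = [4,7,9]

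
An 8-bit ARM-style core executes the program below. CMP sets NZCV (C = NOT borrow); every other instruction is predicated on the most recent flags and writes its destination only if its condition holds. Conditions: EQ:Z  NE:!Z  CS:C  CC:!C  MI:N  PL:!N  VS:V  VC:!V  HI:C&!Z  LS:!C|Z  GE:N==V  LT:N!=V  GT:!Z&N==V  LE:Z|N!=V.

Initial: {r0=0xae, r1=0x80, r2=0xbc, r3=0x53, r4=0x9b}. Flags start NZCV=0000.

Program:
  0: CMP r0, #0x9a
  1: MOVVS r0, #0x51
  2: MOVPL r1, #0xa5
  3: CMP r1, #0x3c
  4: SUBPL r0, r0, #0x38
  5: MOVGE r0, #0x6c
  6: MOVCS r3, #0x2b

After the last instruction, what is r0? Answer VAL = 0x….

VAL = 0x76

0: ✓ CMP  NZCV=0010
1: · MOVVS
2: ✓ MOVPL  r1←0xa5
3: ✓ CMP  NZCV=0011
4: ✓ SUBPL  r0←0x76
5: · MOVGE
6: ✓ MOVCS  r3←0x2b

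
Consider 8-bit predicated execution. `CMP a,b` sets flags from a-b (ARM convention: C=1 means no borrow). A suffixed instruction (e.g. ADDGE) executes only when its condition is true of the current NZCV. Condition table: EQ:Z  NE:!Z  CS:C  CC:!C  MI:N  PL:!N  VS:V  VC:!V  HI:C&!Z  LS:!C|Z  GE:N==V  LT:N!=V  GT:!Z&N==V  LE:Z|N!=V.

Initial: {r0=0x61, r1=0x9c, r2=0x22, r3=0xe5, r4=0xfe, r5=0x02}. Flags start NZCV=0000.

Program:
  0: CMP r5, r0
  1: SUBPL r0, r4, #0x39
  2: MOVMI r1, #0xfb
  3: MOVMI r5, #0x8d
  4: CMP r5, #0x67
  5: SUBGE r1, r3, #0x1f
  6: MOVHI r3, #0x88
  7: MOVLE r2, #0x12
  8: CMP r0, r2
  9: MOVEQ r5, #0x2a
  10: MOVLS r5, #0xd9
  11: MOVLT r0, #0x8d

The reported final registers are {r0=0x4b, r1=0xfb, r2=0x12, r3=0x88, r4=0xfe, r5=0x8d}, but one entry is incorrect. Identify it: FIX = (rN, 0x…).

[0] flags=1000 → (cmp)
[1] flags=1000 PL?F → skip
[2] flags=1000 MI?T → r1=0xfb
[3] flags=1000 MI?T → r5=0x8d
[4] flags=0011 → (cmp)
[5] flags=0011 GE?F → skip
[6] flags=0011 HI?T → r3=0x88
[7] flags=0011 LE?T → r2=0x12
[8] flags=0010 → (cmp)
[9] flags=0010 EQ?F → skip
[10] flags=0010 LS?F → skip
[11] flags=0010 LT?F → skip

FIX = (r0, 0x61)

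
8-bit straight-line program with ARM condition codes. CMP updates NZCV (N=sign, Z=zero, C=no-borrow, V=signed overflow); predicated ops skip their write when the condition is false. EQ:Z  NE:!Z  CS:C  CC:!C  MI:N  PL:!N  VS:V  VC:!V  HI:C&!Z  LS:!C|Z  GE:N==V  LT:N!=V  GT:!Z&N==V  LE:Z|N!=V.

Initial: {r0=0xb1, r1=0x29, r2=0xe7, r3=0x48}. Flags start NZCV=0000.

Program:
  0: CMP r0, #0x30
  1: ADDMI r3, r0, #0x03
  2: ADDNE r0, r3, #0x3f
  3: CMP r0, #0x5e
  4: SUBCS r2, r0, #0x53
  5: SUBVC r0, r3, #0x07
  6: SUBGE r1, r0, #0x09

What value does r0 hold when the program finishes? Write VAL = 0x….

VAL = 0xad

[0] flags=1010 → (cmp)
[1] flags=1010 MI?T → r3=0xb4
[2] flags=1010 NE?T → r0=0xf3
[3] flags=1010 → (cmp)
[4] flags=1010 CS?T → r2=0xa0
[5] flags=1010 VC?T → r0=0xad
[6] flags=1010 GE?F → skip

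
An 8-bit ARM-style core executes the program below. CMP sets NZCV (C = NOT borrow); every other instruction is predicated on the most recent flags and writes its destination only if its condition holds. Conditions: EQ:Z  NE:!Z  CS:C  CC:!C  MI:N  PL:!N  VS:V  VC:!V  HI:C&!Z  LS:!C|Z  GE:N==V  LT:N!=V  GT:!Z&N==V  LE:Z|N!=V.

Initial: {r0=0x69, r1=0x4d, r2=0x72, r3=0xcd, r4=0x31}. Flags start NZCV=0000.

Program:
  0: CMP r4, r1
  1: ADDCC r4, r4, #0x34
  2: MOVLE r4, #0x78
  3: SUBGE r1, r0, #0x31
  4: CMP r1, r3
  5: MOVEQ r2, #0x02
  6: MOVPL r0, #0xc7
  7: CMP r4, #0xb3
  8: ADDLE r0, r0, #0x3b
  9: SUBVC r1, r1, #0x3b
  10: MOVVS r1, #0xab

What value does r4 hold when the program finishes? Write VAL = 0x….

0: ✓ CMP  NZCV=1000
1: ✓ ADDCC  r4←0x65
2: ✓ MOVLE  r4←0x78
3: · SUBGE
4: ✓ CMP  NZCV=1001
5: · MOVEQ
6: · MOVPL
7: ✓ CMP  NZCV=1001
8: · ADDLE
9: · SUBVC
10: ✓ MOVVS  r1←0xab

VAL = 0x78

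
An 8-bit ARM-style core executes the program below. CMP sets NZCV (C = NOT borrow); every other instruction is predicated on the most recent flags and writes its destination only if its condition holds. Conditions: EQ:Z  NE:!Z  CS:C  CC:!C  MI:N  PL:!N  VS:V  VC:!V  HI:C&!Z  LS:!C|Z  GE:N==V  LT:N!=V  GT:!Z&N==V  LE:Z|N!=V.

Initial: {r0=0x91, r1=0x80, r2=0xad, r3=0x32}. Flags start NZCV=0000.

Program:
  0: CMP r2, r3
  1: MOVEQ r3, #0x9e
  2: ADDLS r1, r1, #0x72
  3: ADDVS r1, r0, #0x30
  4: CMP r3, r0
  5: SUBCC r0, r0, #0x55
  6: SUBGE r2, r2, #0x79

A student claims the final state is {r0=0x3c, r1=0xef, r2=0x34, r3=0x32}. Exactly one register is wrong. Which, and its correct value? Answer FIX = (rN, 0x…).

0: ✓ CMP  NZCV=0011
1: · MOVEQ
2: · ADDLS
3: ✓ ADDVS  r1←0xc1
4: ✓ CMP  NZCV=1001
5: ✓ SUBCC  r0←0x3c
6: ✓ SUBGE  r2←0x34

FIX = (r1, 0xc1)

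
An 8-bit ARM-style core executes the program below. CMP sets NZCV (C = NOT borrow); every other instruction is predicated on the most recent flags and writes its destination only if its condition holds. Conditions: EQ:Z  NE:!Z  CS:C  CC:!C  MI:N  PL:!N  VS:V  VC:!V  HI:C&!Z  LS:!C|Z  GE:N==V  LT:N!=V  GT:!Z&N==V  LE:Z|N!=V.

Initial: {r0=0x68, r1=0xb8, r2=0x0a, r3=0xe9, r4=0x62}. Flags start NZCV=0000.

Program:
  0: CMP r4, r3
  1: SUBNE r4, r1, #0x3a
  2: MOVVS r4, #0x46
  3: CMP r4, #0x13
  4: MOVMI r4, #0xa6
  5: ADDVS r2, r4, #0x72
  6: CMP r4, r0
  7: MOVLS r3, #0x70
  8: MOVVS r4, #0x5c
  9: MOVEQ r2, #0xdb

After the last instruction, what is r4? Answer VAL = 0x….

0: ✓ CMP  NZCV=0000
1: ✓ SUBNE  r4←0x7e
2: · MOVVS
3: ✓ CMP  NZCV=0010
4: · MOVMI
5: · ADDVS
6: ✓ CMP  NZCV=0010
7: · MOVLS
8: · MOVVS
9: · MOVEQ

VAL = 0x7e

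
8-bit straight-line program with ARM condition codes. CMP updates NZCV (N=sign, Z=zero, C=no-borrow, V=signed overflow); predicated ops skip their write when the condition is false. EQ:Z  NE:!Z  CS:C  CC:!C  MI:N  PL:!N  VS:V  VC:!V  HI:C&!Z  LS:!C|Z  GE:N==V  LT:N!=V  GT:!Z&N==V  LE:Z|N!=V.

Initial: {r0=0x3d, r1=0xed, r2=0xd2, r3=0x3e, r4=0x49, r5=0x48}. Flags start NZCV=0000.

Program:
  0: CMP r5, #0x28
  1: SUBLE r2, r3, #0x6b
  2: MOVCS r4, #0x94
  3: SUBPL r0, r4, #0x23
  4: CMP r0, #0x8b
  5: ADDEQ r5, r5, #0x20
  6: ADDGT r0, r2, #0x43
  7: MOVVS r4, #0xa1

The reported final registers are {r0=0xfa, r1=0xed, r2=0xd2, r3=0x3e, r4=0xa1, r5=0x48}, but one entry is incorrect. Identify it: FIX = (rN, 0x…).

FIX = (r0, 0x15)

[0] flags=0010 → (cmp)
[1] flags=0010 LE?F → skip
[2] flags=0010 CS?T → r4=0x94
[3] flags=0010 PL?T → r0=0x71
[4] flags=1001 → (cmp)
[5] flags=1001 EQ?F → skip
[6] flags=1001 GT?T → r0=0x15
[7] flags=1001 VS?T → r4=0xa1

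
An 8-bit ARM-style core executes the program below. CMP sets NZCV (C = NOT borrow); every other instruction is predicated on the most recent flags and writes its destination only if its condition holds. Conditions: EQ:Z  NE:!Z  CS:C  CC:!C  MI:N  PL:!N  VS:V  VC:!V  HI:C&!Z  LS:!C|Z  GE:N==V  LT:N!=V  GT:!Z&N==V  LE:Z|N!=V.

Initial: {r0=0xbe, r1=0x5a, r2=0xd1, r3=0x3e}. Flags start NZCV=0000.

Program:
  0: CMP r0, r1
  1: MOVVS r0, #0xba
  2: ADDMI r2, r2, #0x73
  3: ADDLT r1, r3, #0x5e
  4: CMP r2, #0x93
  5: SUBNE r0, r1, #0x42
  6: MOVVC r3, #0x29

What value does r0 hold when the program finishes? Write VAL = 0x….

0: ✓ CMP  NZCV=0011
1: ✓ MOVVS  r0←0xba
2: · ADDMI
3: ✓ ADDLT  r1←0x9c
4: ✓ CMP  NZCV=0010
5: ✓ SUBNE  r0←0x5a
6: ✓ MOVVC  r3←0x29

VAL = 0x5a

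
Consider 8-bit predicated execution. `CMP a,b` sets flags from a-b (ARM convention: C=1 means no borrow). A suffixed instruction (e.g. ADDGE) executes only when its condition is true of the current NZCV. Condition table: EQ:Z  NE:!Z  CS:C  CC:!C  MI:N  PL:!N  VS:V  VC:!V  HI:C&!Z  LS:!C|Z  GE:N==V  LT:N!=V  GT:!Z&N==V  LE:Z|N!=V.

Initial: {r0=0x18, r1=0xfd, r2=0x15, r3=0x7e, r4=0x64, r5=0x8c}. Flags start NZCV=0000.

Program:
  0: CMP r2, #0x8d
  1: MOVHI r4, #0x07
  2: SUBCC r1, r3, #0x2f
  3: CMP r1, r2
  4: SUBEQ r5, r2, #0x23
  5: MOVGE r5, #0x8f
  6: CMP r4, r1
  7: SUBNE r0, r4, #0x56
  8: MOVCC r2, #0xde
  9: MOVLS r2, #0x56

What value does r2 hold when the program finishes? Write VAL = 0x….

VAL = 0x15

0: ✓ CMP  NZCV=1001
1: · MOVHI
2: ✓ SUBCC  r1←0x4f
3: ✓ CMP  NZCV=0010
4: · SUBEQ
5: ✓ MOVGE  r5←0x8f
6: ✓ CMP  NZCV=0010
7: ✓ SUBNE  r0←0x0e
8: · MOVCC
9: · MOVLS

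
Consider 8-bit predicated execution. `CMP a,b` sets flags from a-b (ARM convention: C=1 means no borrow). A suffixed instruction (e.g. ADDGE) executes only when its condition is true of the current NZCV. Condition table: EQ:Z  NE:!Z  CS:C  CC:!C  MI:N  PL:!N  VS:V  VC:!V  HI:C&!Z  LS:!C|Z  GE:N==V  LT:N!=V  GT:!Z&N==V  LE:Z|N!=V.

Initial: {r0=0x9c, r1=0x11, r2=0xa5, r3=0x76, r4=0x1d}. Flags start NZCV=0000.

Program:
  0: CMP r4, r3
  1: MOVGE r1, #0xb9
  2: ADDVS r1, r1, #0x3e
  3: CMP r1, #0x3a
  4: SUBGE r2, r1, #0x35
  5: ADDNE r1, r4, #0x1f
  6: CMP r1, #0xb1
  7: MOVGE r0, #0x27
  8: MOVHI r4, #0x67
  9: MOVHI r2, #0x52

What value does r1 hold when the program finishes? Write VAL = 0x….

VAL = 0x3c

0: ✓ CMP  NZCV=1000
1: · MOVGE
2: · ADDVS
3: ✓ CMP  NZCV=1000
4: · SUBGE
5: ✓ ADDNE  r1←0x3c
6: ✓ CMP  NZCV=1001
7: ✓ MOVGE  r0←0x27
8: · MOVHI
9: · MOVHI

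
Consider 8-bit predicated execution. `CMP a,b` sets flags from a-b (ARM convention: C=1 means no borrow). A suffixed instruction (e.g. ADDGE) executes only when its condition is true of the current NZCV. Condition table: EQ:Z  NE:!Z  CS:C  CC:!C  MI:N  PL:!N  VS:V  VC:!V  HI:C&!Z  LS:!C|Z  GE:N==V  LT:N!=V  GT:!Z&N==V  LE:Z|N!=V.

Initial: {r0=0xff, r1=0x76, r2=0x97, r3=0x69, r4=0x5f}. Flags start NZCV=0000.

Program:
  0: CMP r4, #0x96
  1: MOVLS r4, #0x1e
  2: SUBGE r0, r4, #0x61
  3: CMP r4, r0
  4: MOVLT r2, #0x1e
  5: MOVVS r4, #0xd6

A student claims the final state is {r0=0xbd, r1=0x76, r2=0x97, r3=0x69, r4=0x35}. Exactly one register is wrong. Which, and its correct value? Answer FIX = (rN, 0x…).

FIX = (r4, 0x1e)

0: ✓ CMP  NZCV=1001
1: ✓ MOVLS  r4←0x1e
2: ✓ SUBGE  r0←0xbd
3: ✓ CMP  NZCV=0000
4: · MOVLT
5: · MOVVS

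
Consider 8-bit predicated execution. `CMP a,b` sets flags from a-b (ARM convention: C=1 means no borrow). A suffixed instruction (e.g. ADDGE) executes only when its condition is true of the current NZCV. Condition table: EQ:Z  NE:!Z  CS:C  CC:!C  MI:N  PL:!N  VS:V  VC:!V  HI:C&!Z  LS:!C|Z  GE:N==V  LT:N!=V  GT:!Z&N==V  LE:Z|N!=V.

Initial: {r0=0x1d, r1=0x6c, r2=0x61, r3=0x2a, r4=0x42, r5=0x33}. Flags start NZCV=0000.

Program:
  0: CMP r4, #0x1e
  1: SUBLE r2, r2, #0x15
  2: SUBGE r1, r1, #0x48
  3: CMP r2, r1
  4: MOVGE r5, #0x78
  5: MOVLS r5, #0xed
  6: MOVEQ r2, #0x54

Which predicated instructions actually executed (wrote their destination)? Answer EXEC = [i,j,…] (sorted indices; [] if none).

[0] flags=0010 → (cmp)
[1] flags=0010 LE?F → skip
[2] flags=0010 GE?T → r1=0x24
[3] flags=0010 → (cmp)
[4] flags=0010 GE?T → r5=0x78
[5] flags=0010 LS?F → skip
[6] flags=0010 EQ?F → skip

EXEC = [2,4]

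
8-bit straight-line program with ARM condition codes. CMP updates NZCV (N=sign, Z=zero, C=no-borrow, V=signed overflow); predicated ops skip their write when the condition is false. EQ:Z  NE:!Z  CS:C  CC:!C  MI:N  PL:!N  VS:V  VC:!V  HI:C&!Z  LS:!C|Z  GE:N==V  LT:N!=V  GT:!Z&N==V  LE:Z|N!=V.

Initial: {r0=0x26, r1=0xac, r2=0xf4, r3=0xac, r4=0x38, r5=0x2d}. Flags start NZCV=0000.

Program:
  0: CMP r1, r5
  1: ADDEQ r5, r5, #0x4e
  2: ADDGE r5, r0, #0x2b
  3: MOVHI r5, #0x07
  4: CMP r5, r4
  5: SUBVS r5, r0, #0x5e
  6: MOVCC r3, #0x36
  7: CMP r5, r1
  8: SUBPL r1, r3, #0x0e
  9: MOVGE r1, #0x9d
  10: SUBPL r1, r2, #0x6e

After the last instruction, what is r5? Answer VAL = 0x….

VAL = 0x07

0: ✓ CMP  NZCV=0011
1: · ADDEQ
2: · ADDGE
3: ✓ MOVHI  r5←0x07
4: ✓ CMP  NZCV=1000
5: · SUBVS
6: ✓ MOVCC  r3←0x36
7: ✓ CMP  NZCV=0000
8: ✓ SUBPL  r1←0x28
9: ✓ MOVGE  r1←0x9d
10: ✓ SUBPL  r1←0x86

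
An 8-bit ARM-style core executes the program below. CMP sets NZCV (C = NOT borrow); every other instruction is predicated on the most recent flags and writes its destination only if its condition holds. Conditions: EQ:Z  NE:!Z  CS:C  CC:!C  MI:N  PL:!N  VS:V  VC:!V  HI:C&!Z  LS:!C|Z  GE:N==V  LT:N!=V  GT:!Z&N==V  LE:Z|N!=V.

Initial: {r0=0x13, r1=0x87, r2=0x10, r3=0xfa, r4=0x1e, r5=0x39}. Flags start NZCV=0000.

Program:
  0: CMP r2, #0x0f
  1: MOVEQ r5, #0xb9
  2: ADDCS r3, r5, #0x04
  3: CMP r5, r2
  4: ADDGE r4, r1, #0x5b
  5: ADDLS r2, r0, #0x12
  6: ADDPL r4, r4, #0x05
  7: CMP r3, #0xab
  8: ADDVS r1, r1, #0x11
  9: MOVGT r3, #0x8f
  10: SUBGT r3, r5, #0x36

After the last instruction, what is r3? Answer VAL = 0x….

[0] flags=0010 → (cmp)
[1] flags=0010 EQ?F → skip
[2] flags=0010 CS?T → r3=0x3d
[3] flags=0010 → (cmp)
[4] flags=0010 GE?T → r4=0xe2
[5] flags=0010 LS?F → skip
[6] flags=0010 PL?T → r4=0xe7
[7] flags=1001 → (cmp)
[8] flags=1001 VS?T → r1=0x98
[9] flags=1001 GT?T → r3=0x8f
[10] flags=1001 GT?T → r3=0x03

VAL = 0x03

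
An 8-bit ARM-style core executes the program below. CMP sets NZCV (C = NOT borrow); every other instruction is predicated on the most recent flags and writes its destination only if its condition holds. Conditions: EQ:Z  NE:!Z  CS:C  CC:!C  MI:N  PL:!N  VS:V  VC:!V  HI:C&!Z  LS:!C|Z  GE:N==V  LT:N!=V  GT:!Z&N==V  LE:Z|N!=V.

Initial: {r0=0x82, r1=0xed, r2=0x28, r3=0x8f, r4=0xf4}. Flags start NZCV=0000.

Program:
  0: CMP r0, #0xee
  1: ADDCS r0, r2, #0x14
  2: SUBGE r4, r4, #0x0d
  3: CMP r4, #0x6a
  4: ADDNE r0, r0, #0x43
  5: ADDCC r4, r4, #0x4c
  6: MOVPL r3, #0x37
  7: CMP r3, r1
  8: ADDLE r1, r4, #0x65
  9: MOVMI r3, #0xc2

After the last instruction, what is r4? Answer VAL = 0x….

0: ✓ CMP  NZCV=1000
1: · ADDCS
2: · SUBGE
3: ✓ CMP  NZCV=1010
4: ✓ ADDNE  r0←0xc5
5: · ADDCC
6: · MOVPL
7: ✓ CMP  NZCV=1000
8: ✓ ADDLE  r1←0x59
9: ✓ MOVMI  r3←0xc2

VAL = 0xf4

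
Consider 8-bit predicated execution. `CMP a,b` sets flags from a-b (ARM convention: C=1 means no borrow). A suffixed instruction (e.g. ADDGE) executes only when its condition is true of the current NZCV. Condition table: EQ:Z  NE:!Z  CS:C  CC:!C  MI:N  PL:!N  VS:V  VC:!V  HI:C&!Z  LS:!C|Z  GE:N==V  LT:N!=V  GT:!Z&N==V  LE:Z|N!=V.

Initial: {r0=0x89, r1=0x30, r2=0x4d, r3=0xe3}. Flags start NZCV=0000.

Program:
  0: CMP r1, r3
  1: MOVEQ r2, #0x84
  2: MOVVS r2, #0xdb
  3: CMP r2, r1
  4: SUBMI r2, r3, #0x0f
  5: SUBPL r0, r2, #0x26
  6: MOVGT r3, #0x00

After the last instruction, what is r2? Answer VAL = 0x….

[0] flags=0000 → (cmp)
[1] flags=0000 EQ?F → skip
[2] flags=0000 VS?F → skip
[3] flags=0010 → (cmp)
[4] flags=0010 MI?F → skip
[5] flags=0010 PL?T → r0=0x27
[6] flags=0010 GT?T → r3=0x00

VAL = 0x4d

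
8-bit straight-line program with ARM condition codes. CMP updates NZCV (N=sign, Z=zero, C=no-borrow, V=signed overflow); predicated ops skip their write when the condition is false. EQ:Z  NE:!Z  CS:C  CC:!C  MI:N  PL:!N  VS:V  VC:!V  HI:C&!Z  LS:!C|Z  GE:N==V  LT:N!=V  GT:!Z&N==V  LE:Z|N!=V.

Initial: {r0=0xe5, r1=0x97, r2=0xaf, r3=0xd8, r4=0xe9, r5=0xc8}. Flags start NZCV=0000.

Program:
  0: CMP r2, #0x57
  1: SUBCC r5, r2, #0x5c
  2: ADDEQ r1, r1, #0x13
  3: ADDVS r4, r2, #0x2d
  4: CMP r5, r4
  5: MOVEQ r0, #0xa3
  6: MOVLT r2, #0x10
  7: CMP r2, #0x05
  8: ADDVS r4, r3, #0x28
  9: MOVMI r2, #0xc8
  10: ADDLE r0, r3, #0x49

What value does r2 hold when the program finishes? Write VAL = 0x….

0: ✓ CMP  NZCV=0011
1: · SUBCC
2: · ADDEQ
3: ✓ ADDVS  r4←0xdc
4: ✓ CMP  NZCV=1000
5: · MOVEQ
6: ✓ MOVLT  r2←0x10
7: ✓ CMP  NZCV=0010
8: · ADDVS
9: · MOVMI
10: · ADDLE

VAL = 0x10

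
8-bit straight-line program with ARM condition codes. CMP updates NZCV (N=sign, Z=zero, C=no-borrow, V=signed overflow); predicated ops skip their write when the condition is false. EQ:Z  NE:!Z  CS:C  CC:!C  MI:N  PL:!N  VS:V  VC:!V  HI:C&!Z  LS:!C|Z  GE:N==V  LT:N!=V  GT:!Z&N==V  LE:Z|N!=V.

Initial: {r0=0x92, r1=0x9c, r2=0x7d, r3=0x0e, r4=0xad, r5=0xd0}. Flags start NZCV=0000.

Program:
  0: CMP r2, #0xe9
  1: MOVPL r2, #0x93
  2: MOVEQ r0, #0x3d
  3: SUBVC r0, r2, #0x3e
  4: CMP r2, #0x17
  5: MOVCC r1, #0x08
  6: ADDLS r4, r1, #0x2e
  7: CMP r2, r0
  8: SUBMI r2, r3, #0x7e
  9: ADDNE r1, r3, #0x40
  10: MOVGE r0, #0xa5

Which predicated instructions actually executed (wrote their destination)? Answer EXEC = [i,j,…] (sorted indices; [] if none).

0: ✓ CMP  NZCV=1001
1: · MOVPL
2: · MOVEQ
3: · SUBVC
4: ✓ CMP  NZCV=0010
5: · MOVCC
6: · ADDLS
7: ✓ CMP  NZCV=1001
8: ✓ SUBMI  r2←0x90
9: ✓ ADDNE  r1←0x4e
10: ✓ MOVGE  r0←0xa5

EXEC = [8,9,10]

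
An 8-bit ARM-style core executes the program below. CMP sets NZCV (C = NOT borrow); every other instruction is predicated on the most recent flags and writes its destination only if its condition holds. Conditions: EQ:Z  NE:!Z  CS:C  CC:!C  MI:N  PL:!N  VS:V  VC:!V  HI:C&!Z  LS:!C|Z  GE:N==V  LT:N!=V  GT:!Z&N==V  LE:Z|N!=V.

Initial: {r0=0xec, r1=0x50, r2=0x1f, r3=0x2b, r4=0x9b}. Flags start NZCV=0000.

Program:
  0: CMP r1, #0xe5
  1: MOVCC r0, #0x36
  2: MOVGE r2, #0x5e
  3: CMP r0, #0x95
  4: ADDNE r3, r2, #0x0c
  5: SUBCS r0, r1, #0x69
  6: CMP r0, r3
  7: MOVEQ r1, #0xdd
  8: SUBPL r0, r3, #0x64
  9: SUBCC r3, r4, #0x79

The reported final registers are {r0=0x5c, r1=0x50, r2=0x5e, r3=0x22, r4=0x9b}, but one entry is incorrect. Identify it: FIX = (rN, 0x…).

FIX = (r0, 0x36)

0: ✓ CMP  NZCV=0000
1: ✓ MOVCC  r0←0x36
2: ✓ MOVGE  r2←0x5e
3: ✓ CMP  NZCV=1001
4: ✓ ADDNE  r3←0x6a
5: · SUBCS
6: ✓ CMP  NZCV=1000
7: · MOVEQ
8: · SUBPL
9: ✓ SUBCC  r3←0x22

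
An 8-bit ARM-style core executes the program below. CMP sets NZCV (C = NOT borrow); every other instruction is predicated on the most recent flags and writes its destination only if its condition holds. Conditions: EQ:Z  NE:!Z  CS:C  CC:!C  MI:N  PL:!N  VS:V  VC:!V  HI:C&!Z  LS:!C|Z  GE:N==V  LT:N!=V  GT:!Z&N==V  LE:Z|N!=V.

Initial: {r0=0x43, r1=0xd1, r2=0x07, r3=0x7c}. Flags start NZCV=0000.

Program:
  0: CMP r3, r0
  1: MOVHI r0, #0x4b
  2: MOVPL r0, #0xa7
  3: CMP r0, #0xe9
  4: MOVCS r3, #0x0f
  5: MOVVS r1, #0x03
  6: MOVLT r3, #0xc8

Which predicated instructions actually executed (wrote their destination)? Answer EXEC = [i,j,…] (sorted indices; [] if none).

EXEC = [1,2,6]

0: ✓ CMP  NZCV=0010
1: ✓ MOVHI  r0←0x4b
2: ✓ MOVPL  r0←0xa7
3: ✓ CMP  NZCV=1000
4: · MOVCS
5: · MOVVS
6: ✓ MOVLT  r3←0xc8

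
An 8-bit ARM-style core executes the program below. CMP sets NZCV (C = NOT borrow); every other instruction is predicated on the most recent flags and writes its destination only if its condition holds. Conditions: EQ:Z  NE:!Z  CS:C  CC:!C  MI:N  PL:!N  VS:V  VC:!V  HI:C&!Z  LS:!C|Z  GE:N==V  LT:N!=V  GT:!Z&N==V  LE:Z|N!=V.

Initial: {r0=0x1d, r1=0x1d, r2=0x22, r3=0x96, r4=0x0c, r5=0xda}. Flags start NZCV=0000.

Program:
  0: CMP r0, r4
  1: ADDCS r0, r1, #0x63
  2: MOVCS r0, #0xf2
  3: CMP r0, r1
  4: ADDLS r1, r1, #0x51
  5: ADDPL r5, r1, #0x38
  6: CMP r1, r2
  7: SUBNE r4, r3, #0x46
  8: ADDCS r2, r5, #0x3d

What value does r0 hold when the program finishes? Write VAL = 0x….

VAL = 0xf2

0: ✓ CMP  NZCV=0010
1: ✓ ADDCS  r0←0x80
2: ✓ MOVCS  r0←0xf2
3: ✓ CMP  NZCV=1010
4: · ADDLS
5: · ADDPL
6: ✓ CMP  NZCV=1000
7: ✓ SUBNE  r4←0x50
8: · ADDCS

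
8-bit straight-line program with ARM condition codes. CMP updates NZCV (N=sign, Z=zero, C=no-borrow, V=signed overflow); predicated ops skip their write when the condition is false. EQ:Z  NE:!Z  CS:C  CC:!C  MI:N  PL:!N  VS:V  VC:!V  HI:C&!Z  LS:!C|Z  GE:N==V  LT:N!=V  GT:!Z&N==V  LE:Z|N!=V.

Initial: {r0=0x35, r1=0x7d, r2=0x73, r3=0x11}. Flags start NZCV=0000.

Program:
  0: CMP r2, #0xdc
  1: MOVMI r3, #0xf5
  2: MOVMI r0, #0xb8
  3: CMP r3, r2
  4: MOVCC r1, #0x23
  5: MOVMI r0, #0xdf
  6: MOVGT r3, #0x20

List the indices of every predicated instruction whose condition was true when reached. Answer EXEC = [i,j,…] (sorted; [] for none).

[0] flags=1001 → (cmp)
[1] flags=1001 MI?T → r3=0xf5
[2] flags=1001 MI?T → r0=0xb8
[3] flags=1010 → (cmp)
[4] flags=1010 CC?F → skip
[5] flags=1010 MI?T → r0=0xdf
[6] flags=1010 GT?F → skip

EXEC = [1,2,5]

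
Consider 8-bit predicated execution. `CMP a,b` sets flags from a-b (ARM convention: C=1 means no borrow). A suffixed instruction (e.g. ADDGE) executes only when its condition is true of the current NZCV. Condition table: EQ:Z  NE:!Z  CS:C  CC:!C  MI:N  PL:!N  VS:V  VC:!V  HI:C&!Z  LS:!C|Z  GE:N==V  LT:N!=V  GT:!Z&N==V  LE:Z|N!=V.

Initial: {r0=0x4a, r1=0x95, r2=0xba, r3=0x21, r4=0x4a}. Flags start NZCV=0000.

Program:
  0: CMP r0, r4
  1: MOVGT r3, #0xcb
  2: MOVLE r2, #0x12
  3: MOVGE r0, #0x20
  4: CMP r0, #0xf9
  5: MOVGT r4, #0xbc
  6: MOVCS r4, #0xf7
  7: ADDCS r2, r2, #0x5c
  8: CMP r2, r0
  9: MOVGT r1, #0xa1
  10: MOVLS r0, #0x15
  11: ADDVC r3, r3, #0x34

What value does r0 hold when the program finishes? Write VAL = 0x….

0: ✓ CMP  NZCV=0110
1: · MOVGT
2: ✓ MOVLE  r2←0x12
3: ✓ MOVGE  r0←0x20
4: ✓ CMP  NZCV=0000
5: ✓ MOVGT  r4←0xbc
6: · MOVCS
7: · ADDCS
8: ✓ CMP  NZCV=1000
9: · MOVGT
10: ✓ MOVLS  r0←0x15
11: ✓ ADDVC  r3←0x55

VAL = 0x15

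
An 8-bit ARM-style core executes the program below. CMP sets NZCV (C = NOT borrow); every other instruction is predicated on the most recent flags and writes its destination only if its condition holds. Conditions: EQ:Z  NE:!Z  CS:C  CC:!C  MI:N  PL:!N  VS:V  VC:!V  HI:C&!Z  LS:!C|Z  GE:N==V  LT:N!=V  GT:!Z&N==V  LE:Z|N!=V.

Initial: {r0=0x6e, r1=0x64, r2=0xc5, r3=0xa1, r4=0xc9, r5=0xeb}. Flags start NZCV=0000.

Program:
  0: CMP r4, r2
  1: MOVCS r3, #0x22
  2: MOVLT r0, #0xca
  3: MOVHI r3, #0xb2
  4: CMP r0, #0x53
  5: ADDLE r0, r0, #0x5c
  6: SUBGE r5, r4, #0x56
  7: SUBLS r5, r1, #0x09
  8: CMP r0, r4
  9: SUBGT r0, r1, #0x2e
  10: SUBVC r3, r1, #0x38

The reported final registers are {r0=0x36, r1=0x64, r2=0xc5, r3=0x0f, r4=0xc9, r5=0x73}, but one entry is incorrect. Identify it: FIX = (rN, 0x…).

0: ✓ CMP  NZCV=0010
1: ✓ MOVCS  r3←0x22
2: · MOVLT
3: ✓ MOVHI  r3←0xb2
4: ✓ CMP  NZCV=0010
5: · ADDLE
6: ✓ SUBGE  r5←0x73
7: · SUBLS
8: ✓ CMP  NZCV=1001
9: ✓ SUBGT  r0←0x36
10: · SUBVC

FIX = (r3, 0xb2)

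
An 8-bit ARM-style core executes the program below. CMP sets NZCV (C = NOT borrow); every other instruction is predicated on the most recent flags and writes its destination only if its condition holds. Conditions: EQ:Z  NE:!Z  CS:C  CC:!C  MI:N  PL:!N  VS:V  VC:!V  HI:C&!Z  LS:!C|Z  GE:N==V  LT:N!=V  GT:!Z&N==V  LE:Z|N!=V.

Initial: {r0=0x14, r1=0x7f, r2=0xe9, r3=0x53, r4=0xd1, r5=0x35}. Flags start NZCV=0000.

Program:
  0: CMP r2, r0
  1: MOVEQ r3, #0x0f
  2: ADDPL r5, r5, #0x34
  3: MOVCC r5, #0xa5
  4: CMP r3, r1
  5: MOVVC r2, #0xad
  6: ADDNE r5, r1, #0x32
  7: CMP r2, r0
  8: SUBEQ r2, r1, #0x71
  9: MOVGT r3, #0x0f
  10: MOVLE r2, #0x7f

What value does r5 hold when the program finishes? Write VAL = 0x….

[0] flags=1010 → (cmp)
[1] flags=1010 EQ?F → skip
[2] flags=1010 PL?F → skip
[3] flags=1010 CC?F → skip
[4] flags=1000 → (cmp)
[5] flags=1000 VC?T → r2=0xad
[6] flags=1000 NE?T → r5=0xb1
[7] flags=1010 → (cmp)
[8] flags=1010 EQ?F → skip
[9] flags=1010 GT?F → skip
[10] flags=1010 LE?T → r2=0x7f

VAL = 0xb1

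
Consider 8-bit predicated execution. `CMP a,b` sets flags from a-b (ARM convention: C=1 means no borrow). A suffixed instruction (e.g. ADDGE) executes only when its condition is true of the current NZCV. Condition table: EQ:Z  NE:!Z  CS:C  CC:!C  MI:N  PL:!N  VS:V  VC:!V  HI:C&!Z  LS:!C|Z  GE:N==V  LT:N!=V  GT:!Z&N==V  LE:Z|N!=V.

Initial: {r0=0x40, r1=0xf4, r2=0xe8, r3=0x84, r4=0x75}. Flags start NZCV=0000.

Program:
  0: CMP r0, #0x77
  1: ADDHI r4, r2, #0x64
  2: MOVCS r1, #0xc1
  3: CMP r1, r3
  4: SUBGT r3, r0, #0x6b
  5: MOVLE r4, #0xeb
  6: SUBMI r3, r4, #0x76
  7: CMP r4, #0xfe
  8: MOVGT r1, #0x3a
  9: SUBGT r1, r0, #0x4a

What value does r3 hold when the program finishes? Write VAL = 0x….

VAL = 0xd5

[0] flags=1000 → (cmp)
[1] flags=1000 HI?F → skip
[2] flags=1000 CS?F → skip
[3] flags=0010 → (cmp)
[4] flags=0010 GT?T → r3=0xd5
[5] flags=0010 LE?F → skip
[6] flags=0010 MI?F → skip
[7] flags=0000 → (cmp)
[8] flags=0000 GT?T → r1=0x3a
[9] flags=0000 GT?T → r1=0xf6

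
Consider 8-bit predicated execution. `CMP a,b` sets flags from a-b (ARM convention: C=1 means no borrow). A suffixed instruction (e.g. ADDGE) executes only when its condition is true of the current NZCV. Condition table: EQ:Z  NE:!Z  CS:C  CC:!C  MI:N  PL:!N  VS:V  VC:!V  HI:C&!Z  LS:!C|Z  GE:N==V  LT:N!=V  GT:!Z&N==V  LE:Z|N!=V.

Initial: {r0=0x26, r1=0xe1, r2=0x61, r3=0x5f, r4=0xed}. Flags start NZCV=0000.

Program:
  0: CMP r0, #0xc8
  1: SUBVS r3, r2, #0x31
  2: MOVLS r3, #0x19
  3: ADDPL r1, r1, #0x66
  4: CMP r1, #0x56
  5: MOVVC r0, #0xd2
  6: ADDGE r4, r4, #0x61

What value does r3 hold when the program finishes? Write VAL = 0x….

VAL = 0x19

[0] flags=0000 → (cmp)
[1] flags=0000 VS?F → skip
[2] flags=0000 LS?T → r3=0x19
[3] flags=0000 PL?T → r1=0x47
[4] flags=1000 → (cmp)
[5] flags=1000 VC?T → r0=0xd2
[6] flags=1000 GE?F → skip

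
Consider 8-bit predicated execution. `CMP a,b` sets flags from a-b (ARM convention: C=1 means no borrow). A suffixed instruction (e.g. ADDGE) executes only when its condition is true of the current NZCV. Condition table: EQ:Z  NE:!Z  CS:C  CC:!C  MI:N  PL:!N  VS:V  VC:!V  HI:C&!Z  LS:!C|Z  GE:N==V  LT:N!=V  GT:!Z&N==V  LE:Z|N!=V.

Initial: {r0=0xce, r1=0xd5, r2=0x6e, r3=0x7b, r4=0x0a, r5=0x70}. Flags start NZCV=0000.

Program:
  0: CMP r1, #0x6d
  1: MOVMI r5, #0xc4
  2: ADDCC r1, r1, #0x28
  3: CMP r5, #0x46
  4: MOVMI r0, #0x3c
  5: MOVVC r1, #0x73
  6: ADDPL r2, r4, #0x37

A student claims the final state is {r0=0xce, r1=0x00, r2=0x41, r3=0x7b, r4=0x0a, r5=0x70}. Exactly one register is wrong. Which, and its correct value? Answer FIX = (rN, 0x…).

[0] flags=0011 → (cmp)
[1] flags=0011 MI?F → skip
[2] flags=0011 CC?F → skip
[3] flags=0010 → (cmp)
[4] flags=0010 MI?F → skip
[5] flags=0010 VC?T → r1=0x73
[6] flags=0010 PL?T → r2=0x41

FIX = (r1, 0x73)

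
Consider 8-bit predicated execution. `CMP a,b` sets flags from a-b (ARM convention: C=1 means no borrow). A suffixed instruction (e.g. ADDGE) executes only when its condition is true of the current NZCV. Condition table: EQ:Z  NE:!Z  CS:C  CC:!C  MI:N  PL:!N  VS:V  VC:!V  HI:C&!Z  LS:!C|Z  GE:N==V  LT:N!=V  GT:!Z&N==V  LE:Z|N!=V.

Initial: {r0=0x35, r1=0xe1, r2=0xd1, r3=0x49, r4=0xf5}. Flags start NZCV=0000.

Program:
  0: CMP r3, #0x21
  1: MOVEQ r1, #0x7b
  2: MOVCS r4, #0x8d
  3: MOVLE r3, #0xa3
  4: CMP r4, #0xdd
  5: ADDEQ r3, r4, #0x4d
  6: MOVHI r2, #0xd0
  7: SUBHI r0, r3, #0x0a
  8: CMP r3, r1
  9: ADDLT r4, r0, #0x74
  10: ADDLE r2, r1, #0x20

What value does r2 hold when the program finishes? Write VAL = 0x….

0: ✓ CMP  NZCV=0010
1: · MOVEQ
2: ✓ MOVCS  r4←0x8d
3: · MOVLE
4: ✓ CMP  NZCV=1000
5: · ADDEQ
6: · MOVHI
7: · SUBHI
8: ✓ CMP  NZCV=0000
9: · ADDLT
10: · ADDLE

VAL = 0xd1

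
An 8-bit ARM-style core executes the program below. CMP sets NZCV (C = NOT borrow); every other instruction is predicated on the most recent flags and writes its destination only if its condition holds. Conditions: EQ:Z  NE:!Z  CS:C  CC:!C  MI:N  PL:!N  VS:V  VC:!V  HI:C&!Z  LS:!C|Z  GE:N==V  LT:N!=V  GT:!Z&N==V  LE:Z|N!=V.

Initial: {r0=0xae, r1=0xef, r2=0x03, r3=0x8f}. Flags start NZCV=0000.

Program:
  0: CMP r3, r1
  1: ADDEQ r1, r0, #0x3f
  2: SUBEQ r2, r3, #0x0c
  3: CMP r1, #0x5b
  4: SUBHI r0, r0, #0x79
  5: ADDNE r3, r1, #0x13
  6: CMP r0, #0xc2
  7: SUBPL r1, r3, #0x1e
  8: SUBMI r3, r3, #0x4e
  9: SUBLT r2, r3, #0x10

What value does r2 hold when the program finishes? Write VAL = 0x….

VAL = 0x03

0: ✓ CMP  NZCV=1000
1: · ADDEQ
2: · SUBEQ
3: ✓ CMP  NZCV=1010
4: ✓ SUBHI  r0←0x35
5: ✓ ADDNE  r3←0x02
6: ✓ CMP  NZCV=0000
7: ✓ SUBPL  r1←0xe4
8: · SUBMI
9: · SUBLT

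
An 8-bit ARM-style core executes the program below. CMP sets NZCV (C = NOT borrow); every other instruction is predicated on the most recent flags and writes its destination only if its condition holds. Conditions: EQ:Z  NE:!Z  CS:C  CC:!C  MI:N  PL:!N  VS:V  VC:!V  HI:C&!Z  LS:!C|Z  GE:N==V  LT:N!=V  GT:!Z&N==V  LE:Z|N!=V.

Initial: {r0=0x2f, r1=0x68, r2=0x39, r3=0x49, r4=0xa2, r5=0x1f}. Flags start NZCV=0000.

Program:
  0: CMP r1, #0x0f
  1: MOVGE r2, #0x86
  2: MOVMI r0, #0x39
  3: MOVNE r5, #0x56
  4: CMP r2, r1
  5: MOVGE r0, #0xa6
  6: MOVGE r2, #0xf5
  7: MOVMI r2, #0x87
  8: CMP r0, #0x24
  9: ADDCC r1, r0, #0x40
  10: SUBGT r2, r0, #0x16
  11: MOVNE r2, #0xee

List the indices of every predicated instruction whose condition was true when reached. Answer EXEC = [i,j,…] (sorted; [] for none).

[0] flags=0010 → (cmp)
[1] flags=0010 GE?T → r2=0x86
[2] flags=0010 MI?F → skip
[3] flags=0010 NE?T → r5=0x56
[4] flags=0011 → (cmp)
[5] flags=0011 GE?F → skip
[6] flags=0011 GE?F → skip
[7] flags=0011 MI?F → skip
[8] flags=0010 → (cmp)
[9] flags=0010 CC?F → skip
[10] flags=0010 GT?T → r2=0x19
[11] flags=0010 NE?T → r2=0xee

EXEC = [1,3,10,11]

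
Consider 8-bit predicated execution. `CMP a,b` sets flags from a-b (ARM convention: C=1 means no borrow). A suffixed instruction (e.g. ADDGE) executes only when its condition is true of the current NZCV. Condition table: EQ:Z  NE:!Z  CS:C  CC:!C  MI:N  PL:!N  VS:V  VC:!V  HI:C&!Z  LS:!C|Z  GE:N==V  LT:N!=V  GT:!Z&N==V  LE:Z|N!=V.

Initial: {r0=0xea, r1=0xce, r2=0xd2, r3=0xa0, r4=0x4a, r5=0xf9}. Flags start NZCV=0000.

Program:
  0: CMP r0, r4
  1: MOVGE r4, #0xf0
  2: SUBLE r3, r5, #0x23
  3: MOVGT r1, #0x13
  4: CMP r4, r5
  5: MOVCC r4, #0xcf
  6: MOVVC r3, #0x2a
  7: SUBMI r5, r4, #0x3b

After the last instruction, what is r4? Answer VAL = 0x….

[0] flags=1010 → (cmp)
[1] flags=1010 GE?F → skip
[2] flags=1010 LE?T → r3=0xd6
[3] flags=1010 GT?F → skip
[4] flags=0000 → (cmp)
[5] flags=0000 CC?T → r4=0xcf
[6] flags=0000 VC?T → r3=0x2a
[7] flags=0000 MI?F → skip

VAL = 0xcf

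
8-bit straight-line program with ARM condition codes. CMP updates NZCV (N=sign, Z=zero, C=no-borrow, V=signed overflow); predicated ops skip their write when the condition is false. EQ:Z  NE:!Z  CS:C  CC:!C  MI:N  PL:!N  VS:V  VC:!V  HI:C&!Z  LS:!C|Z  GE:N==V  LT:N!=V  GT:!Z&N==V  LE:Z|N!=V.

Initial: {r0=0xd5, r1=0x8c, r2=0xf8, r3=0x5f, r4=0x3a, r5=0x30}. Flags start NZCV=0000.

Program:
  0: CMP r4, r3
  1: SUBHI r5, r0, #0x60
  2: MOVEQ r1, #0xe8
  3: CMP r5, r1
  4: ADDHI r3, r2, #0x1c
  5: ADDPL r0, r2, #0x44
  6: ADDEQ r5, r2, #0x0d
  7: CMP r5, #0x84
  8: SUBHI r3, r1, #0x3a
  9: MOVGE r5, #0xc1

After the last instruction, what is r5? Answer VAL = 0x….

[0] flags=1000 → (cmp)
[1] flags=1000 HI?F → skip
[2] flags=1000 EQ?F → skip
[3] flags=1001 → (cmp)
[4] flags=1001 HI?F → skip
[5] flags=1001 PL?F → skip
[6] flags=1001 EQ?F → skip
[7] flags=1001 → (cmp)
[8] flags=1001 HI?F → skip
[9] flags=1001 GE?T → r5=0xc1

VAL = 0xc1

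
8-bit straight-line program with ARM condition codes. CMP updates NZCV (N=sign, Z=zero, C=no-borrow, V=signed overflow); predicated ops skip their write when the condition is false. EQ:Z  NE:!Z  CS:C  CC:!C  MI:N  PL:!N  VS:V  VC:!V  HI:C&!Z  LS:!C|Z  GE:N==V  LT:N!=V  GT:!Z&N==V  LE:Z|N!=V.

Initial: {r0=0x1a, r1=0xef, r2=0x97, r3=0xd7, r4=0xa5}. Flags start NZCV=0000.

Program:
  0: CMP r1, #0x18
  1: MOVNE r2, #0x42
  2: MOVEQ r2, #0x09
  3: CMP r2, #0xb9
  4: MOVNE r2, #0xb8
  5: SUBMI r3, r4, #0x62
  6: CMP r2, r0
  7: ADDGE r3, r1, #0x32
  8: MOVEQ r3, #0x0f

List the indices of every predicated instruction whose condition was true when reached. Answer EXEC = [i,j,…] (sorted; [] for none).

[0] flags=1010 → (cmp)
[1] flags=1010 NE?T → r2=0x42
[2] flags=1010 EQ?F → skip
[3] flags=1001 → (cmp)
[4] flags=1001 NE?T → r2=0xb8
[5] flags=1001 MI?T → r3=0x43
[6] flags=1010 → (cmp)
[7] flags=1010 GE?F → skip
[8] flags=1010 EQ?F → skip

EXEC = [1,4,5]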